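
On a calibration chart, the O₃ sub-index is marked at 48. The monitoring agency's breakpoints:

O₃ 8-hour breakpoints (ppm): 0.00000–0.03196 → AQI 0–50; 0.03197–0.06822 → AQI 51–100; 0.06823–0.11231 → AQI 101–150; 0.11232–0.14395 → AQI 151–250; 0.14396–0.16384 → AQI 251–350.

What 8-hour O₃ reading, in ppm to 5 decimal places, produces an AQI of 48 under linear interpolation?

0.03068

AQI 48 lies in the 0–50 band, which corresponds to 0.00000–0.03196 ppm.
C = 0.00000 + (48−0)×(0.03196−0.00000)/(50−0) = 0.00000 + 48×0.03196/50 ≈ 0.0306816 ppm → 0.03068 ppm to 5 dp.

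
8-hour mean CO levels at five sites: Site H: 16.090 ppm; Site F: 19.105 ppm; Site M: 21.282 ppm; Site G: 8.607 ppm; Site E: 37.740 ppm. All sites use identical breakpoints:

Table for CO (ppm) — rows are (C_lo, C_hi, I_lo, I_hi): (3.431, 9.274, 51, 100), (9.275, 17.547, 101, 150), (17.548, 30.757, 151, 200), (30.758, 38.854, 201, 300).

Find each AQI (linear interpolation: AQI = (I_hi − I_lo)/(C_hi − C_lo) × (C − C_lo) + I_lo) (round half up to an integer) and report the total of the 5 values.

843

Site H: 16.090 ∈ [9.275, 17.547] ↔ index [101, 150].
101 + (16.090−9.275)·(150−101)/(17.547−9.275) = 101 + 6.815·49/8.272 ≈ 141.37, so AQI = 141.
Site F: 19.105 ∈ [17.548, 30.757] ↔ index [151, 200].
151 + (19.105−17.548)·(200−151)/(30.757−17.548) = 151 + 1.557·49/13.209 ≈ 156.78, so AQI = 157.
Site M 21.282: bracket 17.548–30.757 → index 151–200; slope 49/13.209, offset 3.734.
AQI = 151 + 49/13.209·3.734 ≈ 164.85 ⇒ 165.
Site G: 8.607 ∈ [3.431, 9.274] ↔ index [51, 100].
51 + (8.607−3.431)·(100−51)/(9.274−3.431) = 51 + 5.176·49/5.843 ≈ 94.41, so AQI = 94.
Site E 37.740: bracket 30.758–38.854 → index 201–300; slope 99/8.096, offset 6.982.
AQI = 201 + 99/8.096·6.982 ≈ 286.38 ⇒ 286.
AQIs: Site H=141, Site F=157, Site M=165, Site G=94, Site E=286. Sum = 141 + 157 + 165 + 94 + 286 = 843.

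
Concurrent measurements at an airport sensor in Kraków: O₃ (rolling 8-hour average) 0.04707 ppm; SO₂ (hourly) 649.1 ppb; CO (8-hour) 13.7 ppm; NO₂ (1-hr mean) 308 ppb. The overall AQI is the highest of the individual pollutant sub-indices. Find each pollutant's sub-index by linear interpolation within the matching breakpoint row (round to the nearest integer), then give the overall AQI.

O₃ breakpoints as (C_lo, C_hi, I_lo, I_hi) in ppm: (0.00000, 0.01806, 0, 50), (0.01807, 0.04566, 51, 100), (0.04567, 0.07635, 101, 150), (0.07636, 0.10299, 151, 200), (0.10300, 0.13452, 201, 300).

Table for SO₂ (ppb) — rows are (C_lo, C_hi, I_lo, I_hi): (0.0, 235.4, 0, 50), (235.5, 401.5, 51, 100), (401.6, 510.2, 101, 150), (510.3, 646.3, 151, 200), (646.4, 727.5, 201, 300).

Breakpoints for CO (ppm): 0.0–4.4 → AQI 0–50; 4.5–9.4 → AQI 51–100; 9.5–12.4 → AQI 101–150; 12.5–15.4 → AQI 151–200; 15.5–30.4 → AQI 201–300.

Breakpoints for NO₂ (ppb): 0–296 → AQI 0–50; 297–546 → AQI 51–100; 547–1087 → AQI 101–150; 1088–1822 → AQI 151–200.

O₃: 0.04707 lies in 0.04567–0.07635, so I_lo=101, I_hi=150, C_lo=0.04567, C_hi=0.07635.
(150−101)/(0.07635−0.04567) × (0.04707−0.04567) + 101 = 49/0.03068 × 0.00140 + 101 ≈ 103.24 → 103.
SO₂: 649.1 lies in 646.4–727.5, so I_lo=201, I_hi=300, C_lo=646.4, C_hi=727.5.
(300−201)/(727.5−646.4) × (649.1−646.4) + 201 = 99/81.1 × 2.7 + 201 ≈ 204.30 → 204.
CO 13.7: bracket 12.5–15.4 → index 151–200; slope 49/2.9, offset 1.2.
AQI = 151 + 49/2.9·1.2 ≈ 171.28 ⇒ 171.
NO₂: row 297–546 (AQI 51–100). (100−51)·(308−297)/(546−297) + 51 = 49·11/249 + 51 ≈ 53.16 → 53.
Sub-indices: O₃→103, SO₂→204, CO→171, NO₂→53. Overall AQI = max = 204; dominant pollutant is SO₂.
AQI 204: Very Unhealthy.

204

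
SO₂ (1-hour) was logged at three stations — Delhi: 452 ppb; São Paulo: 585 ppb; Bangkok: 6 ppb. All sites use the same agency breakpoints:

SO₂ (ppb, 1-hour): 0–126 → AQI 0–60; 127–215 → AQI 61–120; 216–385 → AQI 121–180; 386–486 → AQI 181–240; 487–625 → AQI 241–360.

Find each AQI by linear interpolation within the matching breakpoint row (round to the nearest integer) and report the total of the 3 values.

Delhi: 452 ∈ [386, 486] ↔ index [181, 240].
181 + (452−386)·(240−181)/(486−386) = 181 + 66·59/100 ≈ 219.94, so AQI = 220.
São Paulo: 585 lies in 487–625, so I_lo=241, I_hi=360, C_lo=487, C_hi=625.
(360−241)/(625−487) × (585−487) + 241 = 119/138 × 98 + 241 ≈ 325.51 → 326.
Bangkok 6: bracket 0–126 → index 0–60; slope 60/126, offset 6.
AQI = 0 + 60/126·6 ≈ 2.86 ⇒ 3.
AQIs: Delhi=220, São Paulo=326, Bangkok=3. Sum = 220 + 326 + 3 = 549.

549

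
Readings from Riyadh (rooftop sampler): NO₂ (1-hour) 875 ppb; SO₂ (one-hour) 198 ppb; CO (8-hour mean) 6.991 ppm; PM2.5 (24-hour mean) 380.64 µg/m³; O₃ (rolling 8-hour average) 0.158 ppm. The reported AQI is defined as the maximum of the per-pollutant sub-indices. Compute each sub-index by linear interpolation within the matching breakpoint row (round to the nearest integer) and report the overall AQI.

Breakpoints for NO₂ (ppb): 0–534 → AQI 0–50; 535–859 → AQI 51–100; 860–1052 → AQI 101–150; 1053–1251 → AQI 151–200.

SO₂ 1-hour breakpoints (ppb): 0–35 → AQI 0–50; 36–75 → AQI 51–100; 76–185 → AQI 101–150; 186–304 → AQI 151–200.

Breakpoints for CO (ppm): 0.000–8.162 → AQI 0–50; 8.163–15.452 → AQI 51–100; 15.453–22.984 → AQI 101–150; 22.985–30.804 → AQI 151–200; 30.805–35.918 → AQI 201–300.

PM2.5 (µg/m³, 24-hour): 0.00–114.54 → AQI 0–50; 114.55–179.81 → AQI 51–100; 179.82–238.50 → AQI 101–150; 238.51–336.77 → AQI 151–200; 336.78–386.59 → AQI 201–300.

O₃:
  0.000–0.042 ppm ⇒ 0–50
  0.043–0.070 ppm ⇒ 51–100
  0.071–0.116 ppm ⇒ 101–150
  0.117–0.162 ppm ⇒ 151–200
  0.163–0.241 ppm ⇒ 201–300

NO₂ 875: bracket 860–1052 → index 101–150; slope 49/192, offset 15.
AQI = 101 + 49/192·15 ≈ 104.83 ⇒ 105.
SO₂ 198: bracket 186–304 → index 151–200; slope 49/118, offset 12.
AQI = 151 + 49/118·12 ≈ 155.98 ⇒ 156.
CO: 6.991 ∈ [0.000, 8.162] ↔ index [0, 50].
0 + (6.991−0.000)·(50−0)/(8.162−0.000) = 0 + 6.991·50/8.162 ≈ 42.83, so AQI = 43.
PM2.5: 380.64 ∈ [336.78, 386.59] ↔ index [201, 300].
201 + (380.64−336.78)·(300−201)/(386.59−336.78) = 201 + 43.86·99/49.81 ≈ 288.17, so AQI = 288.
O₃: 0.158 lies in 0.117–0.162, so I_lo=151, I_hi=200, C_lo=0.117, C_hi=0.162.
(200−151)/(0.162−0.117) × (0.158−0.117) + 151 = 49/0.045 × 0.041 + 151 ≈ 195.64 → 196.
Sub-indices: NO₂→105, SO₂→156, CO→43, PM2.5→288, O₃→196. Overall AQI = max = 288; dominant pollutant is PM2.5.

288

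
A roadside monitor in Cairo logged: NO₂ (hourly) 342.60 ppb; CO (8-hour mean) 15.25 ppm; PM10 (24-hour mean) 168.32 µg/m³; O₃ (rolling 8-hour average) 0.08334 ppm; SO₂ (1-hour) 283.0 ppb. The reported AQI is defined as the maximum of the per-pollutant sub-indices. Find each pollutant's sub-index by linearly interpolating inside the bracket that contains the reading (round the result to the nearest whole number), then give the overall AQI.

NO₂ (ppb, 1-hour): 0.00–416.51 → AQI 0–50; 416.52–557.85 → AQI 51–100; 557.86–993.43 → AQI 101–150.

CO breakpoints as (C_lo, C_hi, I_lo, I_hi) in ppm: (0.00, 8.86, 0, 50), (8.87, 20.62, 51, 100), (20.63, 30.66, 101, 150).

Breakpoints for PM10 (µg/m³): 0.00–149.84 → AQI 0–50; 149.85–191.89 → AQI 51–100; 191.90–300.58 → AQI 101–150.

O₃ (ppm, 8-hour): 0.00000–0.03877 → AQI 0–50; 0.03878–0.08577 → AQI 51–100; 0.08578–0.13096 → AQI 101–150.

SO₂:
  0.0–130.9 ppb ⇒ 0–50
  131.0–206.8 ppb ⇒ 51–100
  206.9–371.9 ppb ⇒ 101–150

124

NO₂ 342.60: bracket 0.00–416.51 → index 0–50; slope 50/416.51, offset 342.60.
AQI = 0 + 50/416.51·342.60 ≈ 41.13 ⇒ 41.
CO: row 8.87–20.62 (AQI 51–100). (100−51)·(15.25−8.87)/(20.62−8.87) + 51 = 49·6.38/11.75 + 51 ≈ 77.61 → 78.
PM10 168.32: bracket 149.85–191.89 → index 51–100; slope 49/42.04, offset 18.47.
AQI = 51 + 49/42.04·18.47 ≈ 72.53 ⇒ 73.
O₃: 0.08334 ∈ [0.03878, 0.08577] ↔ index [51, 100].
51 + (0.08334−0.03878)·(100−51)/(0.08577−0.03878) = 51 + 0.04456·49/0.04699 ≈ 97.47, so AQI = 97.
SO₂: 283.0 ∈ [206.9, 371.9] ↔ index [101, 150].
101 + (283.0−206.9)·(150−101)/(371.9−206.9) = 101 + 76.1·49/165.0 ≈ 123.60, so AQI = 124.
Sub-indices: NO₂→41, CO→78, PM10→73, O₃→97, SO₂→124. Overall AQI = max = 124; dominant pollutant is SO₂.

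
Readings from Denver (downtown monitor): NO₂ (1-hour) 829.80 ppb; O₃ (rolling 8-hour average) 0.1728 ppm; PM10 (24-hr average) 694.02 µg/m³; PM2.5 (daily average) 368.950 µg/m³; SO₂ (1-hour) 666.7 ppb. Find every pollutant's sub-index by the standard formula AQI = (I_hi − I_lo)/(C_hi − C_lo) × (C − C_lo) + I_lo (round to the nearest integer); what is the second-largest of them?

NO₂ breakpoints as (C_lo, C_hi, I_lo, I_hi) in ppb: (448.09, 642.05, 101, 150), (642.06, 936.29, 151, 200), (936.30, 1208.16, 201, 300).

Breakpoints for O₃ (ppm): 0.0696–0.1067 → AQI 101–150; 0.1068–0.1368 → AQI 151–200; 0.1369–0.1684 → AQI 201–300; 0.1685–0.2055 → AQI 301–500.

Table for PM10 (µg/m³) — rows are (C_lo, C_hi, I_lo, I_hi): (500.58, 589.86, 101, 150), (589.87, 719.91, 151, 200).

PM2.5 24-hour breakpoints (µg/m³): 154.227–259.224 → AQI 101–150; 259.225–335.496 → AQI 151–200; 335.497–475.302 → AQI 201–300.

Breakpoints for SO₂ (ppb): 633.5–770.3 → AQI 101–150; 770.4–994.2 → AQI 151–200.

NO₂: row 642.06–936.29 (AQI 151–200). (200−151)·(829.80−642.06)/(936.29−642.06) + 151 = 49·187.74/294.23 + 151 ≈ 182.27 → 182.
O₃ 0.1728: bracket 0.1685–0.2055 → index 301–500; slope 199/0.0370, offset 0.0043.
AQI = 301 + 199/0.0370·0.0043 ≈ 324.13 ⇒ 324.
PM10: 694.02 ∈ [589.87, 719.91] ↔ index [151, 200].
151 + (694.02−589.87)·(200−151)/(719.91−589.87) = 151 + 104.15·49/130.04 ≈ 190.24, so AQI = 190.
PM2.5: row 335.497–475.302 (AQI 201–300). (300−201)·(368.950−335.497)/(475.302−335.497) + 201 = 99·33.453/139.805 + 201 ≈ 224.69 → 225.
SO₂: row 633.5–770.3 (AQI 101–150). (150−101)·(666.7−633.5)/(770.3−633.5) + 101 = 49·33.2/136.8 + 101 ≈ 112.89 → 113.
Sub-indices: NO₂→182, O₃→324, PM10→190, PM2.5→225, SO₂→113. Ranked high→low: 324, 225, 190, 182, 113. Second-highest sub-index = 225.

225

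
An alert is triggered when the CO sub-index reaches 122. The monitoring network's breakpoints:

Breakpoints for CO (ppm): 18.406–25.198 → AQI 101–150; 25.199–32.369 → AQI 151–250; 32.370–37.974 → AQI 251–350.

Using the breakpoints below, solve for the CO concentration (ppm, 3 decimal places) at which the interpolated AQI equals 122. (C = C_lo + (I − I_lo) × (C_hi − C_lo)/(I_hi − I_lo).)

21.317

AQI 122 lies in the 101–150 band, which corresponds to 18.406–25.198 ppm.
C = 18.406 + (122−101)×(25.198−18.406)/(150−101) = 18.406 + 21×6.792/49 ≈ 21.31686 ppm → 21.317 ppm to 3 dp.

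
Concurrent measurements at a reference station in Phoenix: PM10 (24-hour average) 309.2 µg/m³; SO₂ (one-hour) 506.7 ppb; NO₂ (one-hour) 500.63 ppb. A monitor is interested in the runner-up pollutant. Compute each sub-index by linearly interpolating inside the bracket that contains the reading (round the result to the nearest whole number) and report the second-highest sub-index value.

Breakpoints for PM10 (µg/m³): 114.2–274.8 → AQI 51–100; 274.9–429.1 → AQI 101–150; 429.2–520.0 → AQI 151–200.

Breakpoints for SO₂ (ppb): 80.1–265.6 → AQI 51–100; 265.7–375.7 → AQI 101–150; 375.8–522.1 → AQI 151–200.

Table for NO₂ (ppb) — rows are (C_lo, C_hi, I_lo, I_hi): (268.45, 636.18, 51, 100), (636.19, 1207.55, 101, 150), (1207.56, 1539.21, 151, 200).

PM10 309.2: bracket 274.9–429.1 → index 101–150; slope 49/154.2, offset 34.3.
AQI = 101 + 49/154.2·34.3 ≈ 111.90 ⇒ 112.
SO₂: 506.7 lies in 375.8–522.1, so I_lo=151, I_hi=200, C_lo=375.8, C_hi=522.1.
(200−151)/(522.1−375.8) × (506.7−375.8) + 151 = 49/146.3 × 130.9 + 151 ≈ 194.84 → 195.
NO₂ 500.63: bracket 268.45–636.18 → index 51–100; slope 49/367.73, offset 232.18.
AQI = 51 + 49/367.73·232.18 ≈ 81.94 ⇒ 82.
Sub-indices: PM10→112, SO₂→195, NO₂→82. Ranked high→low: 195, 112, 82. Second-highest sub-index = 112.

112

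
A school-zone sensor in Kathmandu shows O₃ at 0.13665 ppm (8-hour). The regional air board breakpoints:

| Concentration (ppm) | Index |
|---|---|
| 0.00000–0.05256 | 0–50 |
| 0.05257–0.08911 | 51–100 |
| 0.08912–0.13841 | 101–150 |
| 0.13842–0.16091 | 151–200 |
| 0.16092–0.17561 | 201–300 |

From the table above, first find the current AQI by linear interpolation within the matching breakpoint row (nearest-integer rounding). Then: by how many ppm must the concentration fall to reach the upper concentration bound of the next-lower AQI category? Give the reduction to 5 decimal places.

O₃: 0.13665 lies in 0.08912–0.13841, so I_lo=101, I_hi=150, C_lo=0.08912, C_hi=0.13841.
(150−101)/(0.13841−0.08912) × (0.13665−0.08912) + 101 = 49/0.04929 × 0.04753 + 101 ≈ 148.25 → 148.
Current AQI 148 is in the Unhealthy for Sensitive Groups range (101–150). The next-lower category tops out at AQI 100, whose upper concentration bound is 0.08911 ppm.
Reduction needed = 0.13665 − 0.08911 = 0.04754 ppm.

0.04754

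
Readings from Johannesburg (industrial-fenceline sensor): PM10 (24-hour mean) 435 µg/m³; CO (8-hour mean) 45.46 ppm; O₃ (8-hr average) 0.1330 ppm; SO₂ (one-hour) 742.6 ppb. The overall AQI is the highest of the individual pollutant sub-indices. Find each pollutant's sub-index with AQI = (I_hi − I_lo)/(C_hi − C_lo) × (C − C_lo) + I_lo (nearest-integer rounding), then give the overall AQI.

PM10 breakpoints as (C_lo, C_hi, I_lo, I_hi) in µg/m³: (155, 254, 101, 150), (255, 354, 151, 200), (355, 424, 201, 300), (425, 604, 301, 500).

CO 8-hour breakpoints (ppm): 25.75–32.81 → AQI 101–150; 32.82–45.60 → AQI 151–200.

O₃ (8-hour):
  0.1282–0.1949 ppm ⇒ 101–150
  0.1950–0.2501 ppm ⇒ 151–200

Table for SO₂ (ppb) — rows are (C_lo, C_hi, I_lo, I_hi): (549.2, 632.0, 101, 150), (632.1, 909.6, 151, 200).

PM10: 435 lies in 425–604, so I_lo=301, I_hi=500, C_lo=425, C_hi=604.
(500−301)/(604−425) × (435−425) + 301 = 199/179 × 10 + 301 ≈ 312.12 → 312.
CO 45.46: bracket 32.82–45.60 → index 151–200; slope 49/12.78, offset 12.64.
AQI = 151 + 49/12.78·12.64 ≈ 199.46 ⇒ 199.
O₃: row 0.1282–0.1949 (AQI 101–150). (150−101)·(0.1330−0.1282)/(0.1949−0.1282) + 101 = 49·0.0048/0.0667 + 101 ≈ 104.53 → 105.
SO₂: 742.6 ∈ [632.1, 909.6] ↔ index [151, 200].
151 + (742.6−632.1)·(200−151)/(909.6−632.1) = 151 + 110.5·49/277.5 ≈ 170.51, so AQI = 171.
Sub-indices: PM10→312, CO→199, O₃→105, SO₂→171. Overall AQI = max = 312; dominant pollutant is PM10.

312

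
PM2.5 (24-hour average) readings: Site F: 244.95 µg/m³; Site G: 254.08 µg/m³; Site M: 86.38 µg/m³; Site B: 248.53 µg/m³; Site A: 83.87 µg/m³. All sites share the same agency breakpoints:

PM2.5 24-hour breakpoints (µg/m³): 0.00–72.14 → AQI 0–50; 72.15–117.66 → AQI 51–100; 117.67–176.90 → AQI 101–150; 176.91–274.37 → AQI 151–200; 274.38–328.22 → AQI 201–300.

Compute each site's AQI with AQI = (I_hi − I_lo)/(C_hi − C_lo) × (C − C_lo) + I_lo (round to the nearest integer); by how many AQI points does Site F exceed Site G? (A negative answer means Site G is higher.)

Site F: 244.95 lies in 176.91–274.37, so I_lo=151, I_hi=200, C_lo=176.91, C_hi=274.37.
(200−151)/(274.37−176.91) × (244.95−176.91) + 151 = 49/97.46 × 68.04 + 151 ≈ 185.21 → 185.
Site G: 254.08 lies in 176.91–274.37, so I_lo=151, I_hi=200, C_lo=176.91, C_hi=274.37.
(200−151)/(274.37−176.91) × (254.08−176.91) + 151 = 49/97.46 × 77.17 + 151 ≈ 189.80 → 190.
Site M: 86.38 lies in 72.15–117.66, so I_lo=51, I_hi=100, C_lo=72.15, C_hi=117.66.
(100−51)/(117.66−72.15) × (86.38−72.15) + 51 = 49/45.51 × 14.23 + 51 ≈ 66.32 → 66.
Site B: 248.53 ∈ [176.91, 274.37] ↔ index [151, 200].
151 + (248.53−176.91)·(200−151)/(274.37−176.91) = 151 + 71.62·49/97.46 ≈ 187.01, so AQI = 187.
Site A: row 72.15–117.66 (AQI 51–100). (100−51)·(83.87−72.15)/(117.66−72.15) + 51 = 49·11.72/45.51 + 51 ≈ 63.62 → 64.
AQIs: Site F=185, Site G=190, Site M=66, Site B=187, Site A=64. Site F (185) − Site G (190) = -5.

-5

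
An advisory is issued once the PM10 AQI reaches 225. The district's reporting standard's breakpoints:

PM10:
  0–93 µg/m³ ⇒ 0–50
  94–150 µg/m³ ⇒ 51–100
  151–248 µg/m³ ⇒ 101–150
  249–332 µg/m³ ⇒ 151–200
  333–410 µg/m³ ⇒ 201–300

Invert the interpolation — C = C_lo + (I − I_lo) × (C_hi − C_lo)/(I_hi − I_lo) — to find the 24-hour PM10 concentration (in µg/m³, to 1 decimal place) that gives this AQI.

AQI 225 lies in the 201–300 band, which corresponds to 333–410 µg/m³.
C = 333 + (225−201)×(410−333)/(300−201) = 333 + 24×77/99 ≈ 351.667 µg/m³ → 351.7 µg/m³ to 1 dp.

351.7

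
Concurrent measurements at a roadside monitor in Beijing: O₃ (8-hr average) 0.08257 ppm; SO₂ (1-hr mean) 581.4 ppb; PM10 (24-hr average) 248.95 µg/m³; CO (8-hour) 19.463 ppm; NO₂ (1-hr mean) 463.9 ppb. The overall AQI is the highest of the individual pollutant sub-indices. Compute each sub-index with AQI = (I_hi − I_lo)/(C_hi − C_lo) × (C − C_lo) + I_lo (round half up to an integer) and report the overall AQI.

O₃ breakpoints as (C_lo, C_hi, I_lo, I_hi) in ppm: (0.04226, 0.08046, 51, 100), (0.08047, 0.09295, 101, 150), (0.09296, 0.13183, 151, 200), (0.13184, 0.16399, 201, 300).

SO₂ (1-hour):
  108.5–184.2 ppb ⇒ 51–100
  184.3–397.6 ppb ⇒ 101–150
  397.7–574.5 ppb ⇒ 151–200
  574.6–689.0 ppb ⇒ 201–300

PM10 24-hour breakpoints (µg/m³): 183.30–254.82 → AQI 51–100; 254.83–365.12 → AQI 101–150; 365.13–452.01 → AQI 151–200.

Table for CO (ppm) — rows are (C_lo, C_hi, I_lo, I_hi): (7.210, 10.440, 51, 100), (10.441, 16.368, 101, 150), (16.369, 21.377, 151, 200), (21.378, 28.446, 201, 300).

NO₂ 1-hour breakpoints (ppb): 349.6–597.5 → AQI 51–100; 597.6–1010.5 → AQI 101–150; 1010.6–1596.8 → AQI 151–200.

O₃: 0.08257 ∈ [0.08047, 0.09295] ↔ index [101, 150].
101 + (0.08257−0.08047)·(150−101)/(0.09295−0.08047) = 101 + 0.00210·49/0.01248 ≈ 109.25, so AQI = 109.
SO₂: 581.4 ∈ [574.6, 689.0] ↔ index [201, 300].
201 + (581.4−574.6)·(300−201)/(689.0−574.6) = 201 + 6.8·99/114.4 ≈ 206.88, so AQI = 207.
PM10: 248.95 lies in 183.30–254.82, so I_lo=51, I_hi=100, C_lo=183.30, C_hi=254.82.
(100−51)/(254.82−183.30) × (248.95−183.30) + 51 = 49/71.52 × 65.65 + 51 ≈ 95.98 → 96.
CO: row 16.369–21.377 (AQI 151–200). (200−151)·(19.463−16.369)/(21.377−16.369) + 151 = 49·3.094/5.008 + 151 ≈ 181.27 → 181.
NO₂ 463.9: bracket 349.6–597.5 → index 51–100; slope 49/247.9, offset 114.3.
AQI = 51 + 49/247.9·114.3 ≈ 73.59 ⇒ 74.
Sub-indices: O₃→109, SO₂→207, PM10→96, CO→181, NO₂→74. Overall AQI = max = 207; dominant pollutant is SO₂.
AQI 207: Very Unhealthy.

207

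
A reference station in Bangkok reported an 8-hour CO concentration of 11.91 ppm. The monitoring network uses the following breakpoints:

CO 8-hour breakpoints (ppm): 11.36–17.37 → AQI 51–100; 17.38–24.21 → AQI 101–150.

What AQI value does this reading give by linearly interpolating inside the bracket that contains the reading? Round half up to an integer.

CO: 11.91 ∈ [11.36, 17.37] ↔ index [51, 100].
51 + (11.91−11.36)·(100−51)/(17.37−11.36) = 51 + 0.55·49/6.01 ≈ 55.48, so AQI = 55.

55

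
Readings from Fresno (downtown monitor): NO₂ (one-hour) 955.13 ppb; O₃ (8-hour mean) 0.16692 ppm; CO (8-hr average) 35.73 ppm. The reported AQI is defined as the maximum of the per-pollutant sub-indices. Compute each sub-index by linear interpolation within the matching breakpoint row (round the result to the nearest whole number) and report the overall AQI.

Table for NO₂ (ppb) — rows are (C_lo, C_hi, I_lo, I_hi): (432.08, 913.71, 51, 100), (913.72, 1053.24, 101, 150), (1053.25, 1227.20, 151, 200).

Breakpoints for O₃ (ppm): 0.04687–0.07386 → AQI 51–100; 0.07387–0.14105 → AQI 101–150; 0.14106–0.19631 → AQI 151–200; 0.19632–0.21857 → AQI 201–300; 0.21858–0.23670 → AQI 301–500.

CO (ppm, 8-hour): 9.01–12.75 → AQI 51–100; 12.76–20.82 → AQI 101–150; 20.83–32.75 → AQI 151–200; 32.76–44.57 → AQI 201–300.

NO₂: 955.13 ∈ [913.72, 1053.24] ↔ index [101, 150].
101 + (955.13−913.72)·(150−101)/(1053.24−913.72) = 101 + 41.41·49/139.52 ≈ 115.54, so AQI = 116.
O₃ 0.16692: bracket 0.14106–0.19631 → index 151–200; slope 49/0.05525, offset 0.02586.
AQI = 151 + 49/0.05525·0.02586 ≈ 173.93 ⇒ 174.
CO: row 32.76–44.57 (AQI 201–300). (300−201)·(35.73−32.76)/(44.57−32.76) + 201 = 99·2.97/11.81 + 201 ≈ 225.90 → 226.
Sub-indices: NO₂→116, O₃→174, CO→226. Overall AQI = max = 226; dominant pollutant is CO.

226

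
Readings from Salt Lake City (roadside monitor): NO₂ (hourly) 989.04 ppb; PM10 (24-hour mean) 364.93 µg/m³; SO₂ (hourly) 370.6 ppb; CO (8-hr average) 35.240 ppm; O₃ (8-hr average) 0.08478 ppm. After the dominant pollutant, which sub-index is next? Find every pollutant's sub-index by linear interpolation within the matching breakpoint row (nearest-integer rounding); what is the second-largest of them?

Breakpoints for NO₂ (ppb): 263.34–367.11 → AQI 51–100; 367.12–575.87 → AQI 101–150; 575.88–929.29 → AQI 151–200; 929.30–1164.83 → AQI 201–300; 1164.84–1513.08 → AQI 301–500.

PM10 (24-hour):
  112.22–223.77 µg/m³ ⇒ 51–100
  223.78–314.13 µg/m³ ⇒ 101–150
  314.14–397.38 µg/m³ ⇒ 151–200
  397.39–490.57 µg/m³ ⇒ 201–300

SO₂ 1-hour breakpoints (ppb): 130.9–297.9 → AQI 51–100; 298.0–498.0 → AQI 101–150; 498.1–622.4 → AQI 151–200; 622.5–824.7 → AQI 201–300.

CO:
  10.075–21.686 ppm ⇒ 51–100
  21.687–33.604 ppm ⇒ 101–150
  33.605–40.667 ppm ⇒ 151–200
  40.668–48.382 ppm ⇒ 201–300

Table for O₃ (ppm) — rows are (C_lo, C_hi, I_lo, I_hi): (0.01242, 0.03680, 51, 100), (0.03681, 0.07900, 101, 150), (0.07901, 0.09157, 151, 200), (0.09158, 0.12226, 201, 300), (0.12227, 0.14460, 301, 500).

NO₂: 989.04 lies in 929.30–1164.83, so I_lo=201, I_hi=300, C_lo=929.30, C_hi=1164.83.
(300−201)/(1164.83−929.30) × (989.04−929.30) + 201 = 99/235.53 × 59.74 + 201 ≈ 226.11 → 226.
PM10: 364.93 ∈ [314.14, 397.38] ↔ index [151, 200].
151 + (364.93−314.14)·(200−151)/(397.38−314.14) = 151 + 50.79·49/83.24 ≈ 180.90, so AQI = 181.
SO₂: row 298.0–498.0 (AQI 101–150). (150−101)·(370.6−298.0)/(498.0−298.0) + 101 = 49·72.6/200.0 + 101 ≈ 118.79 → 119.
CO 35.240: bracket 33.605–40.667 → index 151–200; slope 49/7.062, offset 1.635.
AQI = 151 + 49/7.062·1.635 ≈ 162.34 ⇒ 162.
O₃ 0.08478: bracket 0.07901–0.09157 → index 151–200; slope 49/0.01256, offset 0.00577.
AQI = 151 + 49/0.01256·0.00577 ≈ 173.51 ⇒ 174.
Sub-indices: NO₂→226, PM10→181, SO₂→119, CO→162, O₃→174. Ranked high→low: 226, 181, 174, 162, 119. Second-highest sub-index = 181.

181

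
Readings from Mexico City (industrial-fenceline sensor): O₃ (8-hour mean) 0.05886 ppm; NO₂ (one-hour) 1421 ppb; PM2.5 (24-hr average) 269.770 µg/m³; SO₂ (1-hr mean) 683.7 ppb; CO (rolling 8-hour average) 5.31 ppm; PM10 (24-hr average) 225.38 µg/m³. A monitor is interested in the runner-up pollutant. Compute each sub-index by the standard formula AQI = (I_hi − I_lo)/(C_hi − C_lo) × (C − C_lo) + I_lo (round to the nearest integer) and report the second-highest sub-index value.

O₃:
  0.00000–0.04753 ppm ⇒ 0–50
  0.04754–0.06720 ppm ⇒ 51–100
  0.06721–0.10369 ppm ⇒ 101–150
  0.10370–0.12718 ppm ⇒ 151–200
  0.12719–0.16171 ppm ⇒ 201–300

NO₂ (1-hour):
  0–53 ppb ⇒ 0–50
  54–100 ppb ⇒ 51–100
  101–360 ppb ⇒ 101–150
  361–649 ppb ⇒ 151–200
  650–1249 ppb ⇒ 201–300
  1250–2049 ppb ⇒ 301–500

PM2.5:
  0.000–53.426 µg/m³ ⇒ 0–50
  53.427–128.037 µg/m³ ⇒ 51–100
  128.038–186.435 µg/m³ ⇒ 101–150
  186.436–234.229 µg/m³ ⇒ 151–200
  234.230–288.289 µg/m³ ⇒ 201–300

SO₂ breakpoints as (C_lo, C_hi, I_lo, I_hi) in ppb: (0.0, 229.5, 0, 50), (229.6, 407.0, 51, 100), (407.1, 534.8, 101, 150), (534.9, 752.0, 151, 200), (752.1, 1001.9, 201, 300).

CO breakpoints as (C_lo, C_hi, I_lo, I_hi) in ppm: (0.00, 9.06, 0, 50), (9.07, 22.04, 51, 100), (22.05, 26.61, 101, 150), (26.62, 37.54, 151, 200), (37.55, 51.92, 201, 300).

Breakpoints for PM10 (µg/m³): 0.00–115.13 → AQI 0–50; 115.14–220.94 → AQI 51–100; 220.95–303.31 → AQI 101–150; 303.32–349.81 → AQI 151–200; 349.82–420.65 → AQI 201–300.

266

O₃: 0.05886 ∈ [0.04754, 0.06720] ↔ index [51, 100].
51 + (0.05886−0.04754)·(100−51)/(0.06720−0.04754) = 51 + 0.01132·49/0.01966 ≈ 79.21, so AQI = 79.
NO₂ 1421: bracket 1250–2049 → index 301–500; slope 199/799, offset 171.
AQI = 301 + 199/799·171 ≈ 343.59 ⇒ 344.
PM2.5 269.770: bracket 234.230–288.289 → index 201–300; slope 99/54.059, offset 35.540.
AQI = 201 + 99/54.059·35.540 ≈ 266.09 ⇒ 266.
SO₂ 683.7: bracket 534.9–752.0 → index 151–200; slope 49/217.1, offset 148.8.
AQI = 151 + 49/217.1·148.8 ≈ 184.58 ⇒ 185.
CO: row 0.00–9.06 (AQI 0–50). (50−0)·(5.31−0.00)/(9.06−0.00) + 0 = 50·5.31/9.06 + 0 ≈ 29.30 → 29.
PM10 225.38: bracket 220.95–303.31 → index 101–150; slope 49/82.36, offset 4.43.
AQI = 101 + 49/82.36·4.43 ≈ 103.64 ⇒ 104.
Sub-indices: O₃→79, NO₂→344, PM2.5→266, SO₂→185, CO→29, PM10→104. Ranked high→low: 344, 266, 185, 104, 79, 29. Second-highest sub-index = 266.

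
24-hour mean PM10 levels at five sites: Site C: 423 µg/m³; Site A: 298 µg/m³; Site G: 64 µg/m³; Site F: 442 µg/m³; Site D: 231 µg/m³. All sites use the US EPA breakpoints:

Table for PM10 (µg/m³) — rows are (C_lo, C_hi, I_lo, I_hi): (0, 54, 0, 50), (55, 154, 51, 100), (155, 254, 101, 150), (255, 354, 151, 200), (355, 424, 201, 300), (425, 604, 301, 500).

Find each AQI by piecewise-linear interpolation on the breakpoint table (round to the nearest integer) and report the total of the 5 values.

985

Site C: 423 lies in 355–424, so I_lo=201, I_hi=300, C_lo=355, C_hi=424.
(300−201)/(424−355) × (423−355) + 201 = 99/69 × 68 + 201 ≈ 298.57 → 299.
Site A: 298 ∈ [255, 354] ↔ index [151, 200].
151 + (298−255)·(200−151)/(354−255) = 151 + 43·49/99 ≈ 172.28, so AQI = 172.
Site G 64: bracket 55–154 → index 51–100; slope 49/99, offset 9.
AQI = 51 + 49/99·9 ≈ 55.45 ⇒ 55.
Site F: row 425–604 (AQI 301–500). (500−301)·(442−425)/(604−425) + 301 = 199·17/179 + 301 ≈ 319.90 → 320.
Site D: row 155–254 (AQI 101–150). (150−101)·(231−155)/(254−155) + 101 = 49·76/99 + 101 ≈ 138.62 → 139.
AQIs: Site C=299, Site A=172, Site G=55, Site F=320, Site D=139. Sum = 299 + 172 + 55 + 320 + 139 = 985.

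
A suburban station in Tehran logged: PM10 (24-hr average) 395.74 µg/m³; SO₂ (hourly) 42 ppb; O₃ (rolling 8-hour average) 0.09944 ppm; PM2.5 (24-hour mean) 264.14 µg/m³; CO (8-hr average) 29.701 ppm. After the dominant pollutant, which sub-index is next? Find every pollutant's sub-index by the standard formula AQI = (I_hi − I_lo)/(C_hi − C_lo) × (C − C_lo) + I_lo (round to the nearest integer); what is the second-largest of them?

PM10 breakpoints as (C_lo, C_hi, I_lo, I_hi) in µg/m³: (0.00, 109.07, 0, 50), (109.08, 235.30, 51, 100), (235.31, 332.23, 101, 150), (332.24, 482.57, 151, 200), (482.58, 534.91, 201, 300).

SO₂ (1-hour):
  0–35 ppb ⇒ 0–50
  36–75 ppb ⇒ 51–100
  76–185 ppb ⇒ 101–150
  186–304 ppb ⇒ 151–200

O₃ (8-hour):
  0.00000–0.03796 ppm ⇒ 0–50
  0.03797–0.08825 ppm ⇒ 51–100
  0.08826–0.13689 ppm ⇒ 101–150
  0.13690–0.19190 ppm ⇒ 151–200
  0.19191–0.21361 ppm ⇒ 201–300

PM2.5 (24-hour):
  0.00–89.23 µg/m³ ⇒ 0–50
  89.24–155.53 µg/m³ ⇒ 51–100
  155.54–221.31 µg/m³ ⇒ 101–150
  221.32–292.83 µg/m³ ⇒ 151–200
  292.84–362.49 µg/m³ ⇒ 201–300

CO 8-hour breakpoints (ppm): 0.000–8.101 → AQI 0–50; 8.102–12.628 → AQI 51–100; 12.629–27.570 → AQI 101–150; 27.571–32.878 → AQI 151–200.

172

PM10: row 332.24–482.57 (AQI 151–200). (200−151)·(395.74−332.24)/(482.57−332.24) + 151 = 49·63.50/150.33 + 151 ≈ 171.70 → 172.
SO₂: row 36–75 (AQI 51–100). (100−51)·(42−36)/(75−36) + 51 = 49·6/39 + 51 ≈ 58.54 → 59.
O₃: 0.09944 lies in 0.08826–0.13689, so I_lo=101, I_hi=150, C_lo=0.08826, C_hi=0.13689.
(150−101)/(0.13689−0.08826) × (0.09944−0.08826) + 101 = 49/0.04863 × 0.01118 + 101 ≈ 112.27 → 112.
PM2.5: 264.14 lies in 221.32–292.83, so I_lo=151, I_hi=200, C_lo=221.32, C_hi=292.83.
(200−151)/(292.83−221.32) × (264.14−221.32) + 151 = 49/71.51 × 42.82 + 151 ≈ 180.34 → 180.
CO 29.701: bracket 27.571–32.878 → index 151–200; slope 49/5.307, offset 2.130.
AQI = 151 + 49/5.307·2.130 ≈ 170.67 ⇒ 171.
Sub-indices: PM10→172, SO₂→59, O₃→112, PM2.5→180, CO→171. Ranked high→low: 180, 172, 171, 112, 59. Second-highest sub-index = 172.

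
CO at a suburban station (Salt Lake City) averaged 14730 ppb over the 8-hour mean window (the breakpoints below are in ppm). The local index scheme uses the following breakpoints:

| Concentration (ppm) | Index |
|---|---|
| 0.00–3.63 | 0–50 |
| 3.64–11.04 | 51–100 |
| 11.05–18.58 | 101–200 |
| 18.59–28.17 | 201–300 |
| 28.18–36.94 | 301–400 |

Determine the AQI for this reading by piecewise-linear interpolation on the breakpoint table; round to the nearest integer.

149

Convert: 14730 ppb = 14.73 ppm.
CO: row 11.05–18.58 (AQI 101–200). (200−101)·(14.73−11.05)/(18.58−11.05) + 101 = 99·3.68/7.53 + 101 ≈ 149.38 → 149.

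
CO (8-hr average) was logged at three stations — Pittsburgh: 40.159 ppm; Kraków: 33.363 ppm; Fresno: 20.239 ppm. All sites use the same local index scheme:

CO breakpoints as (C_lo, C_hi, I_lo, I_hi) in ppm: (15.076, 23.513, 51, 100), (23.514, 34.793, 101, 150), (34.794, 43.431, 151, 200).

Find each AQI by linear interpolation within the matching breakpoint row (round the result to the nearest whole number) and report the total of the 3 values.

406

Pittsburgh: 40.159 lies in 34.794–43.431, so I_lo=151, I_hi=200, C_lo=34.794, C_hi=43.431.
(200−151)/(43.431−34.794) × (40.159−34.794) + 151 = 49/8.637 × 5.365 + 151 ≈ 181.44 → 181.
Kraków: row 23.514–34.793 (AQI 101–150). (150−101)·(33.363−23.514)/(34.793−23.514) + 101 = 49·9.849/11.279 + 101 ≈ 143.79 → 144.
Fresno: row 15.076–23.513 (AQI 51–100). (100−51)·(20.239−15.076)/(23.513−15.076) + 51 = 49·5.163/8.437 + 51 ≈ 80.99 → 81.
AQIs: Pittsburgh=181, Kraków=144, Fresno=81. Sum = 181 + 144 + 81 = 406.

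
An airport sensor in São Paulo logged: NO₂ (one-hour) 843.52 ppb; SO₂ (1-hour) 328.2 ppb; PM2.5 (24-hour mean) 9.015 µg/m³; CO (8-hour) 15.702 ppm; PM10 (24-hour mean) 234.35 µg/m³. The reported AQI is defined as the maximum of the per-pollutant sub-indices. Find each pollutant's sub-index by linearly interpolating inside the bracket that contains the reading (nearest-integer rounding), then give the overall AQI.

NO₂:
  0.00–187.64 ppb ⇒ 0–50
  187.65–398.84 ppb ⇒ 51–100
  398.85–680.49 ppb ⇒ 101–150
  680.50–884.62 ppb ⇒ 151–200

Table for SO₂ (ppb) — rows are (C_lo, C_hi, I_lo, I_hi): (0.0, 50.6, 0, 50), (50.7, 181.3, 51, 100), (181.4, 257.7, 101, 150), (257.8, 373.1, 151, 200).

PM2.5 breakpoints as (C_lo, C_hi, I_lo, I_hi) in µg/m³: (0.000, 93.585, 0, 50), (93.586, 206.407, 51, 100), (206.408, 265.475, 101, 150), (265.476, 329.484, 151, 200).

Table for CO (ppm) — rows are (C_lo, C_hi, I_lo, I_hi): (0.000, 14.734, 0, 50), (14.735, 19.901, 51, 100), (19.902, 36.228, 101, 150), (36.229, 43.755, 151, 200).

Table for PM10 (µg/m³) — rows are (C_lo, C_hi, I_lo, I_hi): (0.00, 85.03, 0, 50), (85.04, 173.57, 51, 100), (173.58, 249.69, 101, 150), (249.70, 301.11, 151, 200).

NO₂: 843.52 ∈ [680.50, 884.62] ↔ index [151, 200].
151 + (843.52−680.50)·(200−151)/(884.62−680.50) = 151 + 163.02·49/204.12 ≈ 190.13, so AQI = 190.
SO₂: row 257.8–373.1 (AQI 151–200). (200−151)·(328.2−257.8)/(373.1−257.8) + 151 = 49·70.4/115.3 + 151 ≈ 180.92 → 181.
PM2.5: 9.015 ∈ [0.000, 93.585] ↔ index [0, 50].
0 + (9.015−0.000)·(50−0)/(93.585−0.000) = 0 + 9.015·50/93.585 ≈ 4.82, so AQI = 5.
CO: 15.702 ∈ [14.735, 19.901] ↔ index [51, 100].
51 + (15.702−14.735)·(100−51)/(19.901−14.735) = 51 + 0.967·49/5.166 ≈ 60.17, so AQI = 60.
PM10: row 173.58–249.69 (AQI 101–150). (150−101)·(234.35−173.58)/(249.69−173.58) + 101 = 49·60.77/76.11 + 101 ≈ 140.12 → 140.
Sub-indices: NO₂→190, SO₂→181, PM2.5→5, CO→60, PM10→140. Overall AQI = max = 190; dominant pollutant is NO₂.
AQI 190: Unhealthy.

190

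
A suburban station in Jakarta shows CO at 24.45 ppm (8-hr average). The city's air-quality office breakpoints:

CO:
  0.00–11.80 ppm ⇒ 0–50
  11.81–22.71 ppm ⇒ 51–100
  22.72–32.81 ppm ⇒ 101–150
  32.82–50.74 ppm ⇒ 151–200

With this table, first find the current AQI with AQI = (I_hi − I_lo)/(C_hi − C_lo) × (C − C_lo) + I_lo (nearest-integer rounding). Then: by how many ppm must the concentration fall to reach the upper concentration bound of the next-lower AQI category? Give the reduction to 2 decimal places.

1.74

CO: row 22.72–32.81 (AQI 101–150). (150−101)·(24.45−22.72)/(32.81−22.72) + 101 = 49·1.73/10.09 + 101 ≈ 109.40 → 109.
Current AQI 109 is in the Unhealthy for Sensitive Groups range (101–150). The next-lower category tops out at AQI 100, whose upper concentration bound is 22.71 ppm.
Reduction needed = 24.45 − 22.71 = 1.74 ppm.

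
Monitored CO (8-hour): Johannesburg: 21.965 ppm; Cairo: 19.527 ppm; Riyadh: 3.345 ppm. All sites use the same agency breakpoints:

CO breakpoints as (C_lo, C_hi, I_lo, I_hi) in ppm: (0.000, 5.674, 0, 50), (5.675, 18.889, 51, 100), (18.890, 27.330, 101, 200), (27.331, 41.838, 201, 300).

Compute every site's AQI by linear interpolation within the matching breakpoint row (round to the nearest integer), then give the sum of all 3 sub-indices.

Johannesburg: 21.965 lies in 18.890–27.330, so I_lo=101, I_hi=200, C_lo=18.890, C_hi=27.330.
(200−101)/(27.330−18.890) × (21.965−18.890) + 101 = 99/8.440 × 3.075 + 101 ≈ 137.07 → 137.
Cairo: row 18.890–27.330 (AQI 101–200). (200−101)·(19.527−18.890)/(27.330−18.890) + 101 = 99·0.637/8.440 + 101 ≈ 108.47 → 108.
Riyadh: row 0.000–5.674 (AQI 0–50). (50−0)·(3.345−0.000)/(5.674−0.000) + 0 = 50·3.345/5.674 + 0 ≈ 29.48 → 29.
AQIs: Johannesburg=137, Cairo=108, Riyadh=29. Sum = 137 + 108 + 29 = 274.

274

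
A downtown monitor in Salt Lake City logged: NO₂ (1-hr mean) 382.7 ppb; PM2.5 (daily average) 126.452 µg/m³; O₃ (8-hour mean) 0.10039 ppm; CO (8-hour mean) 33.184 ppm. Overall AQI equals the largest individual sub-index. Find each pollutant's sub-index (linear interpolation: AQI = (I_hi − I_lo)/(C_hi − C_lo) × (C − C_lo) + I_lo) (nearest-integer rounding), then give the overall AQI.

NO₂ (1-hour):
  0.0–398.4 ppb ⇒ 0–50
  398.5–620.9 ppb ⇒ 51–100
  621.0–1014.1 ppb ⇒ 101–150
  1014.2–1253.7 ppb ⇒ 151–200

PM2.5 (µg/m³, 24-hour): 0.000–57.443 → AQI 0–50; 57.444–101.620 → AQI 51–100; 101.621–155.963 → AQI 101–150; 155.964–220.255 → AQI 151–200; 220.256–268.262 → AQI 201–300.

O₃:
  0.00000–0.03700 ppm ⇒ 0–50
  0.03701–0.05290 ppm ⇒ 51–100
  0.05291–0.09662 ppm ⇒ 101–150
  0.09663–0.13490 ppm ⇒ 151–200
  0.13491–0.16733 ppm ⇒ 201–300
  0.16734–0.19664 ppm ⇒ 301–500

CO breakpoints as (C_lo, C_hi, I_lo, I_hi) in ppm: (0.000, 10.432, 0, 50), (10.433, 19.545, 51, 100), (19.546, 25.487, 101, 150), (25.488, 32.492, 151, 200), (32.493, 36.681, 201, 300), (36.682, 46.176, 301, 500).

NO₂: 382.7 lies in 0.0–398.4, so I_lo=0, I_hi=50, C_lo=0.0, C_hi=398.4.
(50−0)/(398.4−0.0) × (382.7−0.0) + 0 = 50/398.4 × 382.7 + 0 ≈ 48.03 → 48.
PM2.5: 126.452 lies in 101.621–155.963, so I_lo=101, I_hi=150, C_lo=101.621, C_hi=155.963.
(150−101)/(155.963−101.621) × (126.452−101.621) + 101 = 49/54.342 × 24.831 + 101 ≈ 123.39 → 123.
O₃: row 0.09663–0.13490 (AQI 151–200). (200−151)·(0.10039−0.09663)/(0.13490−0.09663) + 151 = 49·0.00376/0.03827 + 151 ≈ 155.81 → 156.
CO: 33.184 ∈ [32.493, 36.681] ↔ index [201, 300].
201 + (33.184−32.493)·(300−201)/(36.681−32.493) = 201 + 0.691·99/4.188 ≈ 217.33, so AQI = 217.
Sub-indices: NO₂→48, PM2.5→123, O₃→156, CO→217. Overall AQI = max = 217; dominant pollutant is CO.

217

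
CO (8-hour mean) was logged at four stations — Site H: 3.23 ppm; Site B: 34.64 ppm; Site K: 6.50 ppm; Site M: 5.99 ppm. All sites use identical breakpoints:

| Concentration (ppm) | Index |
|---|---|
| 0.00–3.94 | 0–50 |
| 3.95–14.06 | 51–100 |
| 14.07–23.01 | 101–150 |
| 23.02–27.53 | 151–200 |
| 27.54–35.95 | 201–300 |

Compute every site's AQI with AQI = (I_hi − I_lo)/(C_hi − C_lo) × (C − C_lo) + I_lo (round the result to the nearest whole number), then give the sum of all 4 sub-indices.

Site H: row 0.00–3.94 (AQI 0–50). (50−0)·(3.23−0.00)/(3.94−0.00) + 0 = 50·3.23/3.94 + 0 ≈ 40.99 → 41.
Site B: 34.64 ∈ [27.54, 35.95] ↔ index [201, 300].
201 + (34.64−27.54)·(300−201)/(35.95−27.54) = 201 + 7.10·99/8.41 ≈ 284.58, so AQI = 285.
Site K: row 3.95–14.06 (AQI 51–100). (100−51)·(6.50−3.95)/(14.06−3.95) + 51 = 49·2.55/10.11 + 51 ≈ 63.36 → 63.
Site M: 5.99 ∈ [3.95, 14.06] ↔ index [51, 100].
51 + (5.99−3.95)·(100−51)/(14.06−3.95) = 51 + 2.04·49/10.11 ≈ 60.89, so AQI = 61.
AQIs: Site H=41, Site B=285, Site K=63, Site M=61. Sum = 41 + 285 + 63 + 61 = 450.

450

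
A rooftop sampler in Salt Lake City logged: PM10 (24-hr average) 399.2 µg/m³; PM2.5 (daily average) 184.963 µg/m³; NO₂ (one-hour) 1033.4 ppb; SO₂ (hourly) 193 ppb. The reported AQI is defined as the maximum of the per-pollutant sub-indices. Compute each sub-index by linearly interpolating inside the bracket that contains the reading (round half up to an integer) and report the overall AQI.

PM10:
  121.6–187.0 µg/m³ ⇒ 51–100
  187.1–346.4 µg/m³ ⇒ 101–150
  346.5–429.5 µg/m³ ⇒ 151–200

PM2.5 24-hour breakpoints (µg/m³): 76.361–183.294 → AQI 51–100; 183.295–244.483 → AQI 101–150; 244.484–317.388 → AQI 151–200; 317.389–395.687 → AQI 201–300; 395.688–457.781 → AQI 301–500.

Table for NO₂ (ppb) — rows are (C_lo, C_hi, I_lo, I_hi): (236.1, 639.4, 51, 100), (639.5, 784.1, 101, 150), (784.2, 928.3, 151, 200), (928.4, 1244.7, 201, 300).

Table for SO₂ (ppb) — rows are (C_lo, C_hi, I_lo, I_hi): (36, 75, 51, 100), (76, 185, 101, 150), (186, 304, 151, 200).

PM10: 399.2 lies in 346.5–429.5, so I_lo=151, I_hi=200, C_lo=346.5, C_hi=429.5.
(200−151)/(429.5−346.5) × (399.2−346.5) + 151 = 49/83.0 × 52.7 + 151 ≈ 182.11 → 182.
PM2.5: 184.963 ∈ [183.295, 244.483] ↔ index [101, 150].
101 + (184.963−183.295)·(150−101)/(244.483−183.295) = 101 + 1.668·49/61.188 ≈ 102.34, so AQI = 102.
NO₂ 1033.4: bracket 928.4–1244.7 → index 201–300; slope 99/316.3, offset 105.0.
AQI = 201 + 99/316.3·105.0 ≈ 233.86 ⇒ 234.
SO₂: 193 lies in 186–304, so I_lo=151, I_hi=200, C_lo=186, C_hi=304.
(200−151)/(304−186) × (193−186) + 151 = 49/118 × 7 + 151 ≈ 153.91 → 154.
Sub-indices: PM10→182, PM2.5→102, NO₂→234, SO₂→154. Overall AQI = max = 234; dominant pollutant is NO₂.

234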